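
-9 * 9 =-81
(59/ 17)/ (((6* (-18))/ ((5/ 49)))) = -295/ 89964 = -0.00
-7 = -7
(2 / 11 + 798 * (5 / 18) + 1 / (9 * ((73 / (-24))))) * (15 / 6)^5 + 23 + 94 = 559615807 / 25696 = 21778.32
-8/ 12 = -2/ 3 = -0.67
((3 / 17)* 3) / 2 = 9 / 34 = 0.26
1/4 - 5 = -19/4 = -4.75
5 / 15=1 / 3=0.33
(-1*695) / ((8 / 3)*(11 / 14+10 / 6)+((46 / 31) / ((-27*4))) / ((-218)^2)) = -387035931240 / 3641859007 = -106.27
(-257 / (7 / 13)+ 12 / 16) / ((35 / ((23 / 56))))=-306889 / 54880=-5.59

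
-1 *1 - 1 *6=-7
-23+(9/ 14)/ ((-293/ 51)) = -94805/ 4102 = -23.11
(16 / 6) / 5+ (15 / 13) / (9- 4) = 149 / 195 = 0.76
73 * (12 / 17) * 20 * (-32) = -560640 / 17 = -32978.82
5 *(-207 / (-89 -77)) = 1035 / 166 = 6.23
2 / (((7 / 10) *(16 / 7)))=1.25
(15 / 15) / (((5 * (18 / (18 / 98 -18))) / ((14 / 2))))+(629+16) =45053 / 70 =643.61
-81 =-81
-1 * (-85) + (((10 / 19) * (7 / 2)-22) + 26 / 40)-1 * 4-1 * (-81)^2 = -2469813 / 380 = -6499.51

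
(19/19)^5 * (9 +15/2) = 33/2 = 16.50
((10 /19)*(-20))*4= -800 /19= -42.11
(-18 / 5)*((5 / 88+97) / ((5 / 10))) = -76869 / 110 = -698.81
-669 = -669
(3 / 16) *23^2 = 1587 / 16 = 99.19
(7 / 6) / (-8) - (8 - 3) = -247 / 48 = -5.15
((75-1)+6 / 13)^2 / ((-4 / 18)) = -4216608 / 169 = -24950.34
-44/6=-7.33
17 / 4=4.25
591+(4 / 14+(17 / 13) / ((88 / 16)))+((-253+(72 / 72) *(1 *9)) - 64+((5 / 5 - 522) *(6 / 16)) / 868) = 281313035 / 992992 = 283.30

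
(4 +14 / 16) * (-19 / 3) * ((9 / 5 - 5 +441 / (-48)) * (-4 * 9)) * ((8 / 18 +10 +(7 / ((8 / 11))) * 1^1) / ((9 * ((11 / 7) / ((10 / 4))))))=-2475919355 / 50688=-48846.26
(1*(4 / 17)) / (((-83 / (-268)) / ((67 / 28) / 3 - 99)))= -2210732 / 29631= -74.61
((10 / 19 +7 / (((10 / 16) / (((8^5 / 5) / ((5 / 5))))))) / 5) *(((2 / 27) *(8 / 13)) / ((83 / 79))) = 636.93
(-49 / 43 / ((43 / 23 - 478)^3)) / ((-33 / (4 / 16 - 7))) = 5365647 / 2484748682244092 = 0.00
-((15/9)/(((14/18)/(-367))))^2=-618469.90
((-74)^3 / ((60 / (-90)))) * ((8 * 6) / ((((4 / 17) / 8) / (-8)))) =-7935906816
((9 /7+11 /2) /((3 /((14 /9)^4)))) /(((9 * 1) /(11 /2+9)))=3779860 /177147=21.34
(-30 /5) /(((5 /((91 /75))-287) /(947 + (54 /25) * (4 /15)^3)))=807944319 /40221875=20.09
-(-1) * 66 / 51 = 22 / 17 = 1.29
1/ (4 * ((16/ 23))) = 23/ 64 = 0.36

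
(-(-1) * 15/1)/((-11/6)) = -90/11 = -8.18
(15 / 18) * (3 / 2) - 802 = -800.75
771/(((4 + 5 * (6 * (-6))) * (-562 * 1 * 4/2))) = 771/197824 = 0.00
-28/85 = -0.33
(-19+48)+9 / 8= 241 / 8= 30.12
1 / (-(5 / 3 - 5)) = 0.30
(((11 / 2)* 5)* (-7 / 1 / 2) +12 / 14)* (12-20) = 5342 / 7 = 763.14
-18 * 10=-180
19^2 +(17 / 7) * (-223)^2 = 847920 / 7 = 121131.43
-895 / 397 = -2.25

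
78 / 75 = 26 / 25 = 1.04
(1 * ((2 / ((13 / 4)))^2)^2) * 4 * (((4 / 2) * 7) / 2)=114688 / 28561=4.02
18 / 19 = 0.95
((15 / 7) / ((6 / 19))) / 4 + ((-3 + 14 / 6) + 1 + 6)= 8.03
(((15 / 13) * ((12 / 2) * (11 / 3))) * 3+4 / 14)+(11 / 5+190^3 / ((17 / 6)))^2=5860397212258.44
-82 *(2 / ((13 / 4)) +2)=-2788 / 13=-214.46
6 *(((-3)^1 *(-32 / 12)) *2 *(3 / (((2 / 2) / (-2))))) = -576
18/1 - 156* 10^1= -1542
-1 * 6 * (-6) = 36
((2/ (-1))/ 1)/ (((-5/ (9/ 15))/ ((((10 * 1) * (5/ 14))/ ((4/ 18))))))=27/ 7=3.86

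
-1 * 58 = -58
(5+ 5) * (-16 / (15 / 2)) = -64 / 3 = -21.33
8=8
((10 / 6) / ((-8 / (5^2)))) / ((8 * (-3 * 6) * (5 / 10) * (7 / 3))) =125 / 4032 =0.03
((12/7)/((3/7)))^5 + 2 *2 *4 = 1040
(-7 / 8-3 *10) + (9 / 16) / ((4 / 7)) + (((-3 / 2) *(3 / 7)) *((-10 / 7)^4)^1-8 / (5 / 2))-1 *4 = -39.77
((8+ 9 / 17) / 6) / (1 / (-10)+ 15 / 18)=725 / 374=1.94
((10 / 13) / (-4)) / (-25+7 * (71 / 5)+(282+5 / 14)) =-175 / 324649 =-0.00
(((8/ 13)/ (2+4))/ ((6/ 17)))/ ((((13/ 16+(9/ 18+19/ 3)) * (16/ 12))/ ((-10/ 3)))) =-1360/ 14313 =-0.10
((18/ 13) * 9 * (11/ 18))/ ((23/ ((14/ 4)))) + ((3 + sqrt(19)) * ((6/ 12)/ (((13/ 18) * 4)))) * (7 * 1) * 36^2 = 2817549/ 598 + 20412 * sqrt(19)/ 13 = 11555.76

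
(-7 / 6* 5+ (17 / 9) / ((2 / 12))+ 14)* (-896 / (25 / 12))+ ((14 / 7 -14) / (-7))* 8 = -1465248 / 175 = -8372.85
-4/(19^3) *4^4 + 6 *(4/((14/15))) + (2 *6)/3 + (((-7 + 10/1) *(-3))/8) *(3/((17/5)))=186570789/6529768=28.57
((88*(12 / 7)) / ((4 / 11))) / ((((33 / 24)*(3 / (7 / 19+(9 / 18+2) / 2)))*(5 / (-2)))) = -43296 / 665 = -65.11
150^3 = 3375000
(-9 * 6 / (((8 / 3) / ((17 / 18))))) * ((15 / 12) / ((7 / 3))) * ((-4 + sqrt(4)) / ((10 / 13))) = 5967 / 224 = 26.64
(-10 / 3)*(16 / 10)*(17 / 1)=-272 / 3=-90.67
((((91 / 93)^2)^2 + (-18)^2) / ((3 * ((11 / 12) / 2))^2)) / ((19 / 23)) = 208.04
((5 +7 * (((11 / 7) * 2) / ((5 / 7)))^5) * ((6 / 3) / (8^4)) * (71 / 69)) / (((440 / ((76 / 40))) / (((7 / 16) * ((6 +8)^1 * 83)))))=198009317685767 / 15544320000000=12.74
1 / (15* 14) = 1 / 210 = 0.00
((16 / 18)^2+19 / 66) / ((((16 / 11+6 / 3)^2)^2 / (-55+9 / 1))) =-58807573 / 168896016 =-0.35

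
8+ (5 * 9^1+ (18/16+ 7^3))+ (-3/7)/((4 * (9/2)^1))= 66713/168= 397.10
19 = 19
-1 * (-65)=65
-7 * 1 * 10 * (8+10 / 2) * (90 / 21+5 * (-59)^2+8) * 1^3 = -15849730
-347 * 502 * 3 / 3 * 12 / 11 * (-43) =8171282.18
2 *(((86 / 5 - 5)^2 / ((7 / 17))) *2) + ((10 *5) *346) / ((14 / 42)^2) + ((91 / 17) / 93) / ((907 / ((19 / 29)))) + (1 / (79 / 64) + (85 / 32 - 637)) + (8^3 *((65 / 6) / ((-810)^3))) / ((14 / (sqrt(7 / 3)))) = 2879392437812233487 / 18397223023200 - 208 *sqrt(21) / 837019575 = 156512.34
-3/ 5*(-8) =24/ 5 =4.80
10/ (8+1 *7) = 2/ 3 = 0.67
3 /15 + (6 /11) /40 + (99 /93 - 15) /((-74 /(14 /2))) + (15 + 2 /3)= 13019627 /757020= 17.20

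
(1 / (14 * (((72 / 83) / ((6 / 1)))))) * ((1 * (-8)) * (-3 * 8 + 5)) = 1577 / 21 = 75.10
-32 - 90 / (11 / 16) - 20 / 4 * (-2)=-1682 / 11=-152.91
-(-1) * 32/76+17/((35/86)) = 28058/665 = 42.19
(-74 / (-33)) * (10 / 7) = 740 / 231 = 3.20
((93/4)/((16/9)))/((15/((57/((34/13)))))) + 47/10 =51575/2176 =23.70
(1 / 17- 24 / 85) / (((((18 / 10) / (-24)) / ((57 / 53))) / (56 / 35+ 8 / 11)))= 369664 / 49555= 7.46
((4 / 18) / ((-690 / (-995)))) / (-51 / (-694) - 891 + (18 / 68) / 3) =-1173901 / 3263389155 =-0.00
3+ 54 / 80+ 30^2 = 903.68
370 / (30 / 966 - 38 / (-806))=12003355 / 2537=4731.32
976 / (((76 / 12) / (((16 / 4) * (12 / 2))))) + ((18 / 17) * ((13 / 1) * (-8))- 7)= 1156795 / 323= 3581.41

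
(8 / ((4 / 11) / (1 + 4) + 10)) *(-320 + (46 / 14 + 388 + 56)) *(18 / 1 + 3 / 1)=588060 / 277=2122.96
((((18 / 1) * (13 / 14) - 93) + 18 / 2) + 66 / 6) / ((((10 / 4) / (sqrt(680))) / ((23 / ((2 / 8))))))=-144992 * sqrt(170) / 35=-54013.27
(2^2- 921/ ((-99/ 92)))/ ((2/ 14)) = 6019.15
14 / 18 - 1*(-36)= 331 / 9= 36.78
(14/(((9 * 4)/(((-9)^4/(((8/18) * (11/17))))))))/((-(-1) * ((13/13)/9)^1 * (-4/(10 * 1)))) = -35134155/176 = -199625.88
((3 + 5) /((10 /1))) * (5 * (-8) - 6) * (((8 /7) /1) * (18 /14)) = -13248 /245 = -54.07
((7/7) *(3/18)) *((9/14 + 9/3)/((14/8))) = 17/49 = 0.35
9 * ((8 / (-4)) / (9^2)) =-2 / 9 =-0.22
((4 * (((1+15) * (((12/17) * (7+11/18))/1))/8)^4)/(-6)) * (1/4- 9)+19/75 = 39454968970819/507390075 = 77760.62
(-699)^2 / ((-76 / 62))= -15146631 / 38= -398595.55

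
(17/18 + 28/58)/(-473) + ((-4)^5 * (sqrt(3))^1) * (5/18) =-2560 * sqrt(3)/9 - 745/246906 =-492.68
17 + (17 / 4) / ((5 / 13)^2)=4573 / 100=45.73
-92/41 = -2.24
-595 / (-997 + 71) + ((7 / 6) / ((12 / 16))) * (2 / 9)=74123 / 75006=0.99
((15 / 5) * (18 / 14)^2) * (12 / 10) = 1458 / 245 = 5.95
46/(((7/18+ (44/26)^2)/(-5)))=-139932/1979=-70.71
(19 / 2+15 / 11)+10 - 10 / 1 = 239 / 22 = 10.86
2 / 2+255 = 256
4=4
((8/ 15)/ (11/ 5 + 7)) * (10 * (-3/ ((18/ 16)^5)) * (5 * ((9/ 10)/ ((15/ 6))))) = -262144/ 150903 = -1.74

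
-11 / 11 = -1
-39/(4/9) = -351/4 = -87.75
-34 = -34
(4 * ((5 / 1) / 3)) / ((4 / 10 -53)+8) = -100 / 669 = -0.15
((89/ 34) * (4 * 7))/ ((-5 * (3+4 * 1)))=-178/ 85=-2.09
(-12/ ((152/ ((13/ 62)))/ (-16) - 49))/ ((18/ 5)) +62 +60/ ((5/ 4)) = 202355/ 1839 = 110.04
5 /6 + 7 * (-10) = -415 /6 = -69.17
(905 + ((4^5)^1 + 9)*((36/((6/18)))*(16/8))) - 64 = 223969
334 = 334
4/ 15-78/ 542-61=-60.88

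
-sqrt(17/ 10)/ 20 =-sqrt(170)/ 200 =-0.07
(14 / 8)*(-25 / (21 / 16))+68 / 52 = -1249 / 39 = -32.03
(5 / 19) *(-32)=-8.42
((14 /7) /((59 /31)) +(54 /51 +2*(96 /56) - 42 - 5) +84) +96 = 972677 /7021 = 138.54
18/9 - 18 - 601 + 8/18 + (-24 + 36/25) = -143801/225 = -639.12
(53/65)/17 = 53/1105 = 0.05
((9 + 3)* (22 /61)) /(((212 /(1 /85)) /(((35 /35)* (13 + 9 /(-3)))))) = 132 /54961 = 0.00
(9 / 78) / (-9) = -1 / 78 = -0.01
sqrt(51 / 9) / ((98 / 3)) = sqrt(51) / 98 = 0.07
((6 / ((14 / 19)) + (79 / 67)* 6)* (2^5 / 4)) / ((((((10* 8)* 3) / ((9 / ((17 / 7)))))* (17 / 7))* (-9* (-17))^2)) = 5551 / 167877210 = 0.00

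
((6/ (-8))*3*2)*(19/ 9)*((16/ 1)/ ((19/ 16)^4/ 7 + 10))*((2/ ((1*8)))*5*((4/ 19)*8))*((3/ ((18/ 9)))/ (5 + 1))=-36700160/ 4717841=-7.78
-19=-19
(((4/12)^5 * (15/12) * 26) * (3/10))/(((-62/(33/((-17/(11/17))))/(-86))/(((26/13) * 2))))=-67639/241893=-0.28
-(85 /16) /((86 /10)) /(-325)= 17 /8944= 0.00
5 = 5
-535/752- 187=-141159/752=-187.71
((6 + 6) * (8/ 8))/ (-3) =-4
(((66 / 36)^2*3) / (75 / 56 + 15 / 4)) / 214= 847 / 91485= 0.01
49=49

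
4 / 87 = 0.05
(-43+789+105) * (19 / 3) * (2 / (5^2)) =32338 / 75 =431.17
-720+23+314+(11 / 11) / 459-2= -176714 / 459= -385.00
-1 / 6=-0.17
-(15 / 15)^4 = -1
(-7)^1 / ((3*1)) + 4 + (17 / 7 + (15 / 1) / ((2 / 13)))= 4267 / 42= 101.60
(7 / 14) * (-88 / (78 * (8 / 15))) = -55 / 52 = -1.06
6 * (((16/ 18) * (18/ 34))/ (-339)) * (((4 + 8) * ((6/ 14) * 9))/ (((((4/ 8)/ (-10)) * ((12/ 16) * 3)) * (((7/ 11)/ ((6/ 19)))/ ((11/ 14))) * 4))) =4181760/ 12519157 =0.33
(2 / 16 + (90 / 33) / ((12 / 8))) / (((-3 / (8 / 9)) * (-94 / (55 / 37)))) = 95 / 10434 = 0.01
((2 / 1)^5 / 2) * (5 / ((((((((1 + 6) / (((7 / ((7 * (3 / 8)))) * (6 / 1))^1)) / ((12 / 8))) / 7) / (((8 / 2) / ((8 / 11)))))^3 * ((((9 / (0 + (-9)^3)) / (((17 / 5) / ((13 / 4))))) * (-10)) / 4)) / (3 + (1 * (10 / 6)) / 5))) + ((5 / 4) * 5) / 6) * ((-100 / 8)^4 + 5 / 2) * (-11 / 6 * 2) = -1742059134786942895 / 936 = -1861174289302289.42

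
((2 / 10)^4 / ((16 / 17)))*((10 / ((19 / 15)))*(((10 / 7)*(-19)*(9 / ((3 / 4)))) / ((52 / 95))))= -2907 / 364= -7.99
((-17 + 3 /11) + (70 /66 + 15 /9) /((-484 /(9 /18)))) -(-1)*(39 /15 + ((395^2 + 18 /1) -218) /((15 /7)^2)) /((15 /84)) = 190035.07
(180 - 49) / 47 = 131 / 47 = 2.79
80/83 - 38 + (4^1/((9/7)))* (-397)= -950294/747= -1272.15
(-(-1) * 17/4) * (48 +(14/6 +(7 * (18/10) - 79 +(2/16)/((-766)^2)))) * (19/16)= -365398773619/4506286080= -81.09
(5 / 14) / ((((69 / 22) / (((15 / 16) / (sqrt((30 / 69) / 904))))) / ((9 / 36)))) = 55*sqrt(12995) / 5152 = 1.22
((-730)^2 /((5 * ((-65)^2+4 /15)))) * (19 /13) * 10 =303753000 /823927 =368.66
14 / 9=1.56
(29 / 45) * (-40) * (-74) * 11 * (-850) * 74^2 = -97667988977.78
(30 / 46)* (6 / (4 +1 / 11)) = 22 / 23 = 0.96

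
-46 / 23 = -2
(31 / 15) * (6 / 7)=62 / 35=1.77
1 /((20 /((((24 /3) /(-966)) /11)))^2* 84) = 1 /59278734900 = 0.00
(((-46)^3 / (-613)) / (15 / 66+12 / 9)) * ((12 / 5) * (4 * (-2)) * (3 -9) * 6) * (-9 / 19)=-199817570304 / 5998205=-33312.89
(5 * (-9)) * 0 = 0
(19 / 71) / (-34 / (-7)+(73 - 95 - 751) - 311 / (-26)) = -3458 / 9771375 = -0.00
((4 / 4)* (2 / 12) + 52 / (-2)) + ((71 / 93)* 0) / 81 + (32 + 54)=361 / 6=60.17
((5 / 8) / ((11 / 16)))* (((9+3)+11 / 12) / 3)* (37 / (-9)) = -28675 / 1782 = -16.09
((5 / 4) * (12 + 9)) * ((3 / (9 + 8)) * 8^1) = 630 / 17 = 37.06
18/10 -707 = -3526/5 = -705.20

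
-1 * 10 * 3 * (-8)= 240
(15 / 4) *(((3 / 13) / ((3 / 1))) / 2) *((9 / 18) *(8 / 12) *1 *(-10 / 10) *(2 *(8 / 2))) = -5 / 13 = -0.38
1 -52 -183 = -234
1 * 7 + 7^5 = 16814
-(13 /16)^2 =-0.66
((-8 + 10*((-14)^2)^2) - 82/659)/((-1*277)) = -253156086/182543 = -1386.83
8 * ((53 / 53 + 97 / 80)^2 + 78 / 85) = 632433 / 13600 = 46.50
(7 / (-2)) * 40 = -140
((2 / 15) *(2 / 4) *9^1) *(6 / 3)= 6 / 5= 1.20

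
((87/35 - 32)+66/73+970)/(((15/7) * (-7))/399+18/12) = 91399538/141985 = 643.73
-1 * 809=-809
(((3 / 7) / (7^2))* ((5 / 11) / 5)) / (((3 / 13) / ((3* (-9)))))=-351 / 3773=-0.09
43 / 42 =1.02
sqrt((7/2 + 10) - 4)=sqrt(38)/2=3.08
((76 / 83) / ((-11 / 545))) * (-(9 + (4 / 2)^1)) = 41420 / 83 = 499.04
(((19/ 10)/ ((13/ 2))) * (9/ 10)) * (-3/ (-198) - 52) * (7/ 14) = -195567/ 28600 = -6.84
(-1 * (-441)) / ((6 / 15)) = 2205 / 2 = 1102.50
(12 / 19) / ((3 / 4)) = 16 / 19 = 0.84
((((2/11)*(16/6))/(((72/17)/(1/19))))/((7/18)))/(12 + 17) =0.00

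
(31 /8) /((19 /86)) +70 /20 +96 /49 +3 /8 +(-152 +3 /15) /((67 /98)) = -495677991 /2495080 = -198.66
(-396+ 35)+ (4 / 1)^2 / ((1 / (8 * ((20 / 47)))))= -14407 / 47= -306.53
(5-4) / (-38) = -1 / 38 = -0.03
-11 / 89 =-0.12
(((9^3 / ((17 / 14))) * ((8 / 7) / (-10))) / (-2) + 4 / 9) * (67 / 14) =890564 / 5355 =166.31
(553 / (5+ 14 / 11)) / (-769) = -6083 / 53061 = -0.11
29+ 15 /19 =566 /19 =29.79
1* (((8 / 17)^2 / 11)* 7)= 0.14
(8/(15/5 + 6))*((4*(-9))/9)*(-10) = 320/9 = 35.56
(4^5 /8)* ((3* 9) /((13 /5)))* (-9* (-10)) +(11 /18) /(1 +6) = 195955343 /1638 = 119630.86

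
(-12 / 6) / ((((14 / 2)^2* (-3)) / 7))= 2 / 21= 0.10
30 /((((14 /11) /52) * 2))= 4290 /7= 612.86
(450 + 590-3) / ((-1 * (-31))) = 33.45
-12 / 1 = -12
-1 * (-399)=399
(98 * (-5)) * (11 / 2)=-2695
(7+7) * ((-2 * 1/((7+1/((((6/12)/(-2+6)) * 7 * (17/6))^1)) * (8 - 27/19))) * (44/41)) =-2785552/4515125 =-0.62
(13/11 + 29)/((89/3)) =996/979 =1.02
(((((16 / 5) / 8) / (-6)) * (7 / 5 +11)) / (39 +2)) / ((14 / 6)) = -0.01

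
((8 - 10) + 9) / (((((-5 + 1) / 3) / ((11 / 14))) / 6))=-99 / 4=-24.75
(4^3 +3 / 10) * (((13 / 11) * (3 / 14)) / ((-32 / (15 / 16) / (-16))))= 75231 / 9856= 7.63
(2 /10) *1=1 /5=0.20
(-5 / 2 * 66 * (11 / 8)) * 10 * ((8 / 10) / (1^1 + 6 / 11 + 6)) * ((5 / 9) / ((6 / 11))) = -245.00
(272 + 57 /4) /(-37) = -1145 /148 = -7.74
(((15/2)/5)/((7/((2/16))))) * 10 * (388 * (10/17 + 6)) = 11640/17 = 684.71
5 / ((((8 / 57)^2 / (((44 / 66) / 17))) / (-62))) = -167865 / 272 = -617.15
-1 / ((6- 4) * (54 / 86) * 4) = -43 / 216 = -0.20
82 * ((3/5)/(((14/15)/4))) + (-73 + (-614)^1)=-476.14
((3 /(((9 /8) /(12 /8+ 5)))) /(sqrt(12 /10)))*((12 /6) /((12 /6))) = 26*sqrt(30) /9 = 15.82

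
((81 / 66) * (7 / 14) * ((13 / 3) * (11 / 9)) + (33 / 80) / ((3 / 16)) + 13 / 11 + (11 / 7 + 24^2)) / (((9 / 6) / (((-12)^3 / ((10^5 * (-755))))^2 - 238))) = -198657213922658462047 / 2143160400390625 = -92693.58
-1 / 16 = -0.06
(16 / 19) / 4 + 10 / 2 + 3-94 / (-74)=6665 / 703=9.48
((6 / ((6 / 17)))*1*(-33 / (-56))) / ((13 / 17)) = 9537 / 728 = 13.10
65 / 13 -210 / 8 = -85 / 4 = -21.25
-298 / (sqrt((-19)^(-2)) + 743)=-0.40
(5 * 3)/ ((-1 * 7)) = -15/ 7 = -2.14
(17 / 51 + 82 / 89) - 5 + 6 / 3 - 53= -14617 / 267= -54.75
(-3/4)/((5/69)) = -207/20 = -10.35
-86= -86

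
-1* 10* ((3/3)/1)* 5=-50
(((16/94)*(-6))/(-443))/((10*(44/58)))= 348/1145155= 0.00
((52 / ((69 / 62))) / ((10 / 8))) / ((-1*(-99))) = 12896 / 34155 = 0.38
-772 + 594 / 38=-14371 / 19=-756.37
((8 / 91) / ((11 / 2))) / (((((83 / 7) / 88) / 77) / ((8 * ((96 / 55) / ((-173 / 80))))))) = -11010048 / 186667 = -58.98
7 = 7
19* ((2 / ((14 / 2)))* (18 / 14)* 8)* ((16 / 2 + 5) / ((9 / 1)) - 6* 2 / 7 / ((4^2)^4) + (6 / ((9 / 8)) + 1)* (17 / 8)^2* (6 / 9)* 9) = 3393563647 / 351232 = 9661.89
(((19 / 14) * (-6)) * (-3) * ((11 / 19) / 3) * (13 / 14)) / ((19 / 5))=1.15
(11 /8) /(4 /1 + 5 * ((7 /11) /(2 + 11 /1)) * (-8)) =1573 /2336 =0.67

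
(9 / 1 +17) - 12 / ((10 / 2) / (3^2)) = 22 / 5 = 4.40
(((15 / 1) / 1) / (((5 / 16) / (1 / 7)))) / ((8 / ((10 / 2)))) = 30 / 7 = 4.29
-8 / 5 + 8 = 32 / 5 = 6.40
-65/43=-1.51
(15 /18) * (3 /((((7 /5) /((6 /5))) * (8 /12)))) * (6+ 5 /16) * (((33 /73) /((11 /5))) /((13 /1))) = 0.32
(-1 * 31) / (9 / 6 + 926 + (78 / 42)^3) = -21266 / 640659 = -0.03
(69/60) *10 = 23/2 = 11.50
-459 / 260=-1.77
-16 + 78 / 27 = -118 / 9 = -13.11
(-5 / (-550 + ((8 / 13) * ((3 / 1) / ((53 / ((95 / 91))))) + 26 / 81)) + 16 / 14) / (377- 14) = 22509156433 / 7093012439436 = 0.00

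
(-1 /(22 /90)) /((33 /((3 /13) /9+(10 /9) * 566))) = -367915 /4719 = -77.96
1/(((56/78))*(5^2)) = 39/700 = 0.06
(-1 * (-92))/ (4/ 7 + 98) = 14/ 15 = 0.93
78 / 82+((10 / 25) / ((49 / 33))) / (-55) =47529 / 50225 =0.95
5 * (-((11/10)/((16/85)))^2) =-174845/1024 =-170.75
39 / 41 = 0.95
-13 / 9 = -1.44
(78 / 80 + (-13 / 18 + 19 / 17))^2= 70341769 / 37454400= 1.88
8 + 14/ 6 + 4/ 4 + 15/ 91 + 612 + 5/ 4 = 682225/ 1092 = 624.75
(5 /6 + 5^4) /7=3755 /42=89.40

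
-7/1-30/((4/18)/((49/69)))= -2366/23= -102.87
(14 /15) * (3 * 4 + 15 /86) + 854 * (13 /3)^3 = 403457131 /5805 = 69501.66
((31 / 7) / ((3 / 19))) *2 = 1178 / 21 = 56.10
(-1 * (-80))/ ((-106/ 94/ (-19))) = 71440/ 53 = 1347.92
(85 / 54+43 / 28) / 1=3.11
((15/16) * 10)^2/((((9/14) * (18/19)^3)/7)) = 210056875/186624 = 1125.56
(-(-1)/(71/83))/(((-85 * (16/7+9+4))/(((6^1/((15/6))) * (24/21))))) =-7968/3228725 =-0.00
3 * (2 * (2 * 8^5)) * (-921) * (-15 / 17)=5432279040 / 17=319545825.88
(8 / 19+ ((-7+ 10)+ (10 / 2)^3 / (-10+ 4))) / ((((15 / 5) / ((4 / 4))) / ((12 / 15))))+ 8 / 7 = -4190 / 1197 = -3.50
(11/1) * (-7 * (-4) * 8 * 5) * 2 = 24640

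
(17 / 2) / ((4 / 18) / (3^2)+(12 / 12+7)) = 1377 / 1300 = 1.06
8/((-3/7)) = -56/3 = -18.67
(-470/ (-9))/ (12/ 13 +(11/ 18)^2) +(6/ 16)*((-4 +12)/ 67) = 40.32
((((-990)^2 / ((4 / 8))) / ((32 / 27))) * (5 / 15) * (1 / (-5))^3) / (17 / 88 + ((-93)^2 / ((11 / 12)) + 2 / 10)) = -1940598 / 4151693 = -0.47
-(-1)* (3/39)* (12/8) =3/26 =0.12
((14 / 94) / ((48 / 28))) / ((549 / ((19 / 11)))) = 931 / 3405996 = 0.00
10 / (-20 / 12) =-6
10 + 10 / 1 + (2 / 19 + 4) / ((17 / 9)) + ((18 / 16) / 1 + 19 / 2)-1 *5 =71831 / 2584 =27.80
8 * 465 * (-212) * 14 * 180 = -1987372800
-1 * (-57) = 57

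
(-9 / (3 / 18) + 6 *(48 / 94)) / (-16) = 3.18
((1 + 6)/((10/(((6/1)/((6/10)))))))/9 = 7/9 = 0.78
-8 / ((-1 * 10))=4 / 5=0.80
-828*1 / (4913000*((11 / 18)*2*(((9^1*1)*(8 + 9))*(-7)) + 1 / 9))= 1863 / 14468785000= 0.00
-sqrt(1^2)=-1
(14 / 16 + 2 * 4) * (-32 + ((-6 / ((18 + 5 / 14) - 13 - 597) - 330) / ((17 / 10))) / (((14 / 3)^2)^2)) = -1037278226861 / 3606263584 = -287.63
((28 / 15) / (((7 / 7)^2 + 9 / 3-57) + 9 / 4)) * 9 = -48 / 145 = -0.33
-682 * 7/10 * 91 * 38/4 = -4127123/10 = -412712.30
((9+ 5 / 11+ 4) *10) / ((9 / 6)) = 2960 / 33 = 89.70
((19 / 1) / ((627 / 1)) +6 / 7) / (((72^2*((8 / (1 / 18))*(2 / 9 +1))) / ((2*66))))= 205 / 1596672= 0.00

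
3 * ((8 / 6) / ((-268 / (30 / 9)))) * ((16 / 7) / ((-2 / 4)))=320 / 1407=0.23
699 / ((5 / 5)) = 699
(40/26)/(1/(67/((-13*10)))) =-134/169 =-0.79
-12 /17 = -0.71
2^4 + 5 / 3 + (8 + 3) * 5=218 / 3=72.67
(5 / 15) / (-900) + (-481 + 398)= -224101 / 2700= -83.00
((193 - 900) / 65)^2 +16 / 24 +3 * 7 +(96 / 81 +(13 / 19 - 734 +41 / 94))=-120555883297 / 203737950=-591.72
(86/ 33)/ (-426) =-43/ 7029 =-0.01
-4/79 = -0.05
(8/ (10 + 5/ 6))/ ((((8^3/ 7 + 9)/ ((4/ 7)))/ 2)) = 0.01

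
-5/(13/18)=-90/13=-6.92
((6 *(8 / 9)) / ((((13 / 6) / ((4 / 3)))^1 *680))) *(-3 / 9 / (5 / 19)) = -304 / 49725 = -0.01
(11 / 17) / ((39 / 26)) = 22 / 51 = 0.43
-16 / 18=-8 / 9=-0.89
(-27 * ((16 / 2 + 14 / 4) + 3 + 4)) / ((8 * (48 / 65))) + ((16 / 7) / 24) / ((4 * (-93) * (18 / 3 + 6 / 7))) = -18116873 / 214272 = -84.55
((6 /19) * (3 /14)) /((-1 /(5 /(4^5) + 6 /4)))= -13869 /136192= -0.10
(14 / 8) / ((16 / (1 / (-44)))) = -7 / 2816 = -0.00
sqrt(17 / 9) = sqrt(17) / 3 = 1.37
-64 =-64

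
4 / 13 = 0.31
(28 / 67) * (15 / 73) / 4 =105 / 4891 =0.02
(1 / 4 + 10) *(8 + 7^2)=2337 / 4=584.25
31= 31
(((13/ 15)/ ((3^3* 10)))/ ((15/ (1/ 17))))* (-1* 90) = -13/ 11475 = -0.00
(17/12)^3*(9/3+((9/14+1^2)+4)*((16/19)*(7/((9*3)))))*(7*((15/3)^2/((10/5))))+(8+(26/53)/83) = 8273487116779/7799110272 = 1060.82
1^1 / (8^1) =1 / 8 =0.12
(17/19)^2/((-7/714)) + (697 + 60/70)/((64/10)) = 2214353/80864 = 27.38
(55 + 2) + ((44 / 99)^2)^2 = 374233 / 6561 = 57.04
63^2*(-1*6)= -23814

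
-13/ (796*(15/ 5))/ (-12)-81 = -2321123/ 28656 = -81.00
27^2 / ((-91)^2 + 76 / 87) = 63423 / 720523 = 0.09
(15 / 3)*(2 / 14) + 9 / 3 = 3.71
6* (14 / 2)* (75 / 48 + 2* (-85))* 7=-396165 / 8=-49520.62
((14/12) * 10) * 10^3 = 35000/3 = 11666.67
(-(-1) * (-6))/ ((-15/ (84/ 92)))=42/ 115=0.37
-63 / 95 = -0.66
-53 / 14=-3.79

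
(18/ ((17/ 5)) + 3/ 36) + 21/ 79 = 90947/ 16116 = 5.64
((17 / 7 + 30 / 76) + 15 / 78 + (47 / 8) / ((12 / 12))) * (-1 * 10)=-614875 / 6916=-88.91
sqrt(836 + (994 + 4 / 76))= sqrt(660649) / 19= 42.78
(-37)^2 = 1369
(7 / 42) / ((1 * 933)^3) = 1 / 4872997422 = 0.00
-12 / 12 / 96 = -1 / 96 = -0.01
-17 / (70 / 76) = -646 / 35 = -18.46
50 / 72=25 / 36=0.69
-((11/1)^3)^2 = -1771561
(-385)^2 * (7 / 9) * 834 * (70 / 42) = 1442229250 / 9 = 160247694.44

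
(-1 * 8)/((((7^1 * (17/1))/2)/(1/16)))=-1/119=-0.01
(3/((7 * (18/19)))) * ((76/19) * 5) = 190/21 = 9.05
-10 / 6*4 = -20 / 3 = -6.67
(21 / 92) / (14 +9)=21 / 2116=0.01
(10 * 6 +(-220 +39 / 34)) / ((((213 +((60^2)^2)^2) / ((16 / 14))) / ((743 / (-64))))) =4012943 / 319798886400405552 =0.00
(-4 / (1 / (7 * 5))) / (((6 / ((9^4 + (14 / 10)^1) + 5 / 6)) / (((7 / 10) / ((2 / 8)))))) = -428797.91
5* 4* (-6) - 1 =-121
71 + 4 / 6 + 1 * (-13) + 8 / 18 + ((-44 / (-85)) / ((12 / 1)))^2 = 3843821 / 65025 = 59.11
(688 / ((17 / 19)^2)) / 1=248368 / 289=859.40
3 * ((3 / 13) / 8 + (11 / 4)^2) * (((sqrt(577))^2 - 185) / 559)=232113 / 14534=15.97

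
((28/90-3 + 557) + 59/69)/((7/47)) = 27006059/7245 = 3727.54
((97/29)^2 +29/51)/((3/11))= 5546728/128673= 43.11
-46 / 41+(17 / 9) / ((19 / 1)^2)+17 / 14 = 181955 / 1864926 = 0.10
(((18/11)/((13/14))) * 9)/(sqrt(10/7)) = 1134 * sqrt(70)/715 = 13.27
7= 7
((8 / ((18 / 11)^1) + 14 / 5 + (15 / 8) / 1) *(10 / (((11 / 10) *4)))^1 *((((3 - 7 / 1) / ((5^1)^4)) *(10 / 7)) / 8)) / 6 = -0.00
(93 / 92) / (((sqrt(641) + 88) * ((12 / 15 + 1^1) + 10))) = 10230 / 9638771 - 465 * sqrt(641) / 38555084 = 0.00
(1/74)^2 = 1/5476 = 0.00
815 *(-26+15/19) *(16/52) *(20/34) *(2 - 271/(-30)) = -516869740/12597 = -41031.18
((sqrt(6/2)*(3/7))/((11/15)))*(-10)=-450*sqrt(3)/77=-10.12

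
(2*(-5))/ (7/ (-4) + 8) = -8/ 5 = -1.60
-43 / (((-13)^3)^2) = -0.00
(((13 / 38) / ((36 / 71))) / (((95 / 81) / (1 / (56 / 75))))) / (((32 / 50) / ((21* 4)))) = 9345375 / 92416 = 101.12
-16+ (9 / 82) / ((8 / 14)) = -5185 / 328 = -15.81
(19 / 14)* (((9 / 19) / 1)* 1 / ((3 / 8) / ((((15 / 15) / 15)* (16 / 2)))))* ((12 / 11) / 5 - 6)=-10176 / 1925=-5.29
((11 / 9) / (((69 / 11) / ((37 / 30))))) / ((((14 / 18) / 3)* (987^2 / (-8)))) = -0.00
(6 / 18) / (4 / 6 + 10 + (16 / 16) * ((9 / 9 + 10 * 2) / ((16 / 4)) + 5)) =4 / 251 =0.02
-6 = -6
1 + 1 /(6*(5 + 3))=49 /48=1.02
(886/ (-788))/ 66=-443/ 26004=-0.02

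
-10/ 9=-1.11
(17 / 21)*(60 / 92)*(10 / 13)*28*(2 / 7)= 6800 / 2093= 3.25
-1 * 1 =-1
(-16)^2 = 256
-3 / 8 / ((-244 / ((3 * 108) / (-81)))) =-3 / 488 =-0.01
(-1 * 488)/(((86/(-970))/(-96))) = -22721280/43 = -528401.86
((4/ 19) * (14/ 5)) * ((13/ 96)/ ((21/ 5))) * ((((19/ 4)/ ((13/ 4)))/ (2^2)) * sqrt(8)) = sqrt(2)/ 72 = 0.02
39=39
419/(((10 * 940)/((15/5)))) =1257/9400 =0.13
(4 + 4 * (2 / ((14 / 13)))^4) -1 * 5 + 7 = 128650 / 2401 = 53.58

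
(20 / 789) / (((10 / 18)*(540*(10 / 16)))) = 8 / 59175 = 0.00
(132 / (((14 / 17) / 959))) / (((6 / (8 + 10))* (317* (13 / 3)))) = 1383426 / 4121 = 335.70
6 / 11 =0.55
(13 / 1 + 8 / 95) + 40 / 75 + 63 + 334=117026 / 285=410.62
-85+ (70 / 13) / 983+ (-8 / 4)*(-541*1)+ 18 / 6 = 12779070 / 12779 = 1000.01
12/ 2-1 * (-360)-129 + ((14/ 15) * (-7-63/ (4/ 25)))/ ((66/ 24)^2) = 187.54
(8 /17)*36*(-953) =-274464 /17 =-16144.94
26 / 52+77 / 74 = 57 / 37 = 1.54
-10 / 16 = -5 / 8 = -0.62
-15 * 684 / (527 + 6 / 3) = -10260 / 529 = -19.40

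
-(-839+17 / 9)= 7534 / 9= 837.11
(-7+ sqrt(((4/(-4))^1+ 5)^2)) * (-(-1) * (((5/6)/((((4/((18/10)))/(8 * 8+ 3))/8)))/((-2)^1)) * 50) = 15075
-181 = -181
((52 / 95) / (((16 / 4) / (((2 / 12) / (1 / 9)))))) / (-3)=-13 / 190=-0.07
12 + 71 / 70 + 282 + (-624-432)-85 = -59219 / 70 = -845.99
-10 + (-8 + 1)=-17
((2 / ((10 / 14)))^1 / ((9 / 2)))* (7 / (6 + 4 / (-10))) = 7 / 9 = 0.78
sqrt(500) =22.36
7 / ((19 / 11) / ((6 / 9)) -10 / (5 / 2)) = -154 / 31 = -4.97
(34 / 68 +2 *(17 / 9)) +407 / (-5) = -6941 / 90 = -77.12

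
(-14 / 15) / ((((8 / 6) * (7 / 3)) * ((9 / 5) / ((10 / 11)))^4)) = -625000 / 32019867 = -0.02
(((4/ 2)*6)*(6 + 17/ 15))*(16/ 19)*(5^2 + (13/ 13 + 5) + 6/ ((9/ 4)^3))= 52462528/ 23085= 2272.58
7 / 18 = 0.39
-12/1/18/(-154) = 1/231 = 0.00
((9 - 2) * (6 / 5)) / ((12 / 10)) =7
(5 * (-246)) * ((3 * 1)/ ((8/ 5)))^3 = -2075625/ 256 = -8107.91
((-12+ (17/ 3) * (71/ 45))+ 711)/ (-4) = -23893/ 135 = -176.99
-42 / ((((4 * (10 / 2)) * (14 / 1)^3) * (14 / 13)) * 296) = -39 / 16244480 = -0.00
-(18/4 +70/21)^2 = -2209/36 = -61.36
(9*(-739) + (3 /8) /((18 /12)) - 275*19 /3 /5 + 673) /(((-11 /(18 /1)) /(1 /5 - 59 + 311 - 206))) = 4782519 /10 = 478251.90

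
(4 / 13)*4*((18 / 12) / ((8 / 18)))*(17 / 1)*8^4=3760128 / 13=289240.62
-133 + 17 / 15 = -1978 / 15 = -131.87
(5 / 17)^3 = 125 / 4913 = 0.03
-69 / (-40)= 69 / 40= 1.72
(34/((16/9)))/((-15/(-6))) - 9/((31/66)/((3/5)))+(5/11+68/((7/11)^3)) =121865851/467852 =260.48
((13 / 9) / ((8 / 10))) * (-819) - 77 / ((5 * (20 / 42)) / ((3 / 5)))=-749077 / 500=-1498.15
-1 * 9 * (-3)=27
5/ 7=0.71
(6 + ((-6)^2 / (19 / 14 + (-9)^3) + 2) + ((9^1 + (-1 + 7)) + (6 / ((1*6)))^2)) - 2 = 223610 / 10187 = 21.95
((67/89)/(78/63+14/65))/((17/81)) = 7407855/3001792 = 2.47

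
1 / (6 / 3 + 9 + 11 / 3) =3 / 44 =0.07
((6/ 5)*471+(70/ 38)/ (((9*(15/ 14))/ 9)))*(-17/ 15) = -2746724/ 4275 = -642.51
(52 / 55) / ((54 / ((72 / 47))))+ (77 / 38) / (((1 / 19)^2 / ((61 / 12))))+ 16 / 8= 76939633 / 20680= 3720.49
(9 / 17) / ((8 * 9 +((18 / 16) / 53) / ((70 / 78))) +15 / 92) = 1023960 / 139619657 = 0.01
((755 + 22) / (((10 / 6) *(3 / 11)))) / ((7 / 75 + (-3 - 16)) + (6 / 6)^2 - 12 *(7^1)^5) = -128205 / 15127643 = -0.01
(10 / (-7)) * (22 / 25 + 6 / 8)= -163 / 70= -2.33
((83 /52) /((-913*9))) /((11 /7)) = -7 /56628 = -0.00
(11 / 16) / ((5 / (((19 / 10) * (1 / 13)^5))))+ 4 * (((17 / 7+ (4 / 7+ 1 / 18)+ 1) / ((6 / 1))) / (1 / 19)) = 411986718443 / 8019928800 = 51.37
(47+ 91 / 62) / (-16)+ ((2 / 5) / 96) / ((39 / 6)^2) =-7617427 / 2514720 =-3.03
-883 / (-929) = 883 / 929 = 0.95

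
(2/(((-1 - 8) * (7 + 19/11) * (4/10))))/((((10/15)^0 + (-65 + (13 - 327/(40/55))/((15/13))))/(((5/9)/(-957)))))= -125/1496472732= -0.00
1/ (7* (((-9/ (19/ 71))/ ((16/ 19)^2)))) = -256/ 84987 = -0.00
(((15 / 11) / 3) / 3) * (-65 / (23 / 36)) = -3900 / 253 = -15.42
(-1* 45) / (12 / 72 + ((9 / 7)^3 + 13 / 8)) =-74088 / 6449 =-11.49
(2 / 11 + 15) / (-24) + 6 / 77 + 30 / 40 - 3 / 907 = 321883 / 1676136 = 0.19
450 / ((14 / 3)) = 96.43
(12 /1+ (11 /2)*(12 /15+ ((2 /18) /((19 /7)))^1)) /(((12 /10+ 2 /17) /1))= 483293 /38304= 12.62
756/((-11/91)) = -6254.18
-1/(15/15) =-1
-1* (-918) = 918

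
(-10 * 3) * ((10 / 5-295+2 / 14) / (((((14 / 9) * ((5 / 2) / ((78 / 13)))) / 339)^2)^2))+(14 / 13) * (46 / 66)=23702613073384627284998 / 36051015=657474222941701.57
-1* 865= -865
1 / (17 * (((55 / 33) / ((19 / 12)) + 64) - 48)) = 19 / 5508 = 0.00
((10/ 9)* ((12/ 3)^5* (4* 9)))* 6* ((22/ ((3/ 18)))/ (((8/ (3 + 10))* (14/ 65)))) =1713254400/ 7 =244750628.57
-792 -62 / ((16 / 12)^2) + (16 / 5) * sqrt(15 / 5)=-6615 / 8 + 16 * sqrt(3) / 5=-821.33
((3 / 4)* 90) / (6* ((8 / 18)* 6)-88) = -15 / 16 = -0.94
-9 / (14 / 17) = -153 / 14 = -10.93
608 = 608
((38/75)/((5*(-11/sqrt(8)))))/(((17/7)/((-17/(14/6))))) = 76*sqrt(2)/1375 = 0.08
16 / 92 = 4 / 23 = 0.17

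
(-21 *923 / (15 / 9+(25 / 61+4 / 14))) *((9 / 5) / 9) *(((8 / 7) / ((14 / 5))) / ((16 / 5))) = -2533635 / 12104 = -209.32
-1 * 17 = -17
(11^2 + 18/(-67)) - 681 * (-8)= 373105/67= 5568.73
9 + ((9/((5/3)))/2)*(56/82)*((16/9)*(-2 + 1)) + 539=111668/205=544.72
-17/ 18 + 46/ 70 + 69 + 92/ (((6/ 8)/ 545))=42160889/ 630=66922.05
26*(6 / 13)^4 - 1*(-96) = 213504 / 2197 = 97.18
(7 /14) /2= 1 /4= 0.25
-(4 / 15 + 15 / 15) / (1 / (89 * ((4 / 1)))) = -450.93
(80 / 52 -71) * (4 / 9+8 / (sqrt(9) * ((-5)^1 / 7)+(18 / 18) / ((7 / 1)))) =9632 / 39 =246.97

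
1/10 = 0.10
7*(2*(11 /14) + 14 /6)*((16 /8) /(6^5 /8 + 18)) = 82 /1485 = 0.06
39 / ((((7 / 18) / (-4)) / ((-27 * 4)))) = 303264 / 7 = 43323.43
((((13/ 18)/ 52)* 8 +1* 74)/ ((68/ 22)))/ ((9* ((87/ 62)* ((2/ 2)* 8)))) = 7843/ 33048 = 0.24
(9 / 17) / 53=9 / 901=0.01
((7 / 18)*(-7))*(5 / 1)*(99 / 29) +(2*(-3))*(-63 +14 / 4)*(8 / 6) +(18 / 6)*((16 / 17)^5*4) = 36102706337 / 82351706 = 438.40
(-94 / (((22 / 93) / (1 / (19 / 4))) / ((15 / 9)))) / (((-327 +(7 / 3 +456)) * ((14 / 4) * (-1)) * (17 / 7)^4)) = 0.01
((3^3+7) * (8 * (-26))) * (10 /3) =-70720 /3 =-23573.33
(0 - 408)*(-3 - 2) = 2040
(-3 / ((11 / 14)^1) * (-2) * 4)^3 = 37933056 / 1331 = 28499.67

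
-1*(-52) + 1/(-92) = 4783/92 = 51.99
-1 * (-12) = 12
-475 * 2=-950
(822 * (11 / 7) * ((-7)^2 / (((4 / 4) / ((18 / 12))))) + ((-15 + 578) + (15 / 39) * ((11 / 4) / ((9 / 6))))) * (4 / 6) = 7449367 / 117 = 63669.80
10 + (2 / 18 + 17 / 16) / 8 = 10.15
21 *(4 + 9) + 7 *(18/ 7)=291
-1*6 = -6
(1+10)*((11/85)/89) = 121/7565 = 0.02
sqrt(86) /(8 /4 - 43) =-sqrt(86) /41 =-0.23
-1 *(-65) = 65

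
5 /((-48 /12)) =-5 /4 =-1.25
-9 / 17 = -0.53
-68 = -68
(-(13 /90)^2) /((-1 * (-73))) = -169 /591300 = -0.00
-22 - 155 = -177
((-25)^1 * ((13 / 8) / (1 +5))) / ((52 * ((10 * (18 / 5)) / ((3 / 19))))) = -25 / 43776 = -0.00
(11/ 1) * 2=22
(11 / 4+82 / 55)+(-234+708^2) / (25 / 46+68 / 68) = 5070489843 / 15620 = 324615.23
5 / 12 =0.42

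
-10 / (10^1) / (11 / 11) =-1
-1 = -1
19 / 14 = 1.36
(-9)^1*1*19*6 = -1026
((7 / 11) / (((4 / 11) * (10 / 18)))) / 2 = 63 / 40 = 1.58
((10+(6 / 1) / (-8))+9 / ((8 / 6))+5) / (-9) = -7 / 3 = -2.33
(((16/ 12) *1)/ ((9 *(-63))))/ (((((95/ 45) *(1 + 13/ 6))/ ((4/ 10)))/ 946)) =-15136/ 113715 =-0.13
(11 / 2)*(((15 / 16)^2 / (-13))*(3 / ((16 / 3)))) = -0.21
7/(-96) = -7/96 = -0.07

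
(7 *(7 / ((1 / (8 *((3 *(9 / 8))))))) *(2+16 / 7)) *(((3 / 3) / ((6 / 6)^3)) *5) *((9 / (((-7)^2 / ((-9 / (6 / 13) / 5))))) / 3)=-47385 / 7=-6769.29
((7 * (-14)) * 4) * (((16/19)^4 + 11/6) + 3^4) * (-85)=1085611464980/390963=2776762.67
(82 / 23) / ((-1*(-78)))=41 / 897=0.05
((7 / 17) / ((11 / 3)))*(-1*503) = -56.49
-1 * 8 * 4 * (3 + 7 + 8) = -576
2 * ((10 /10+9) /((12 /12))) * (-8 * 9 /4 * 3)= -1080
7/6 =1.17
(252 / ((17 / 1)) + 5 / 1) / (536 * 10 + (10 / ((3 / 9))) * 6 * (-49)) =-337 / 58820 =-0.01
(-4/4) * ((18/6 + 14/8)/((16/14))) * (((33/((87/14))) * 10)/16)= -51205/3712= -13.79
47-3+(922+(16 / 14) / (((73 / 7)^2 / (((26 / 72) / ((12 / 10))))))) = 966.00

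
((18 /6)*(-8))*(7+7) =-336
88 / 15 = 5.87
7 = 7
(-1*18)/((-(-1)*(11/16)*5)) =-288/55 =-5.24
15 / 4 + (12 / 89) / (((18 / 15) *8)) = 335 / 89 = 3.76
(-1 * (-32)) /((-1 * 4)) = -8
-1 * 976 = -976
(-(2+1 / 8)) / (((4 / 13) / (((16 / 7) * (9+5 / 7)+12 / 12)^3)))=-324843116013 / 3764768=-86285.03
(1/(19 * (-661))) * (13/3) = -13/37677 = -0.00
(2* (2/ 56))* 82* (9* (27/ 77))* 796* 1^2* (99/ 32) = 17843733/ 392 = 45519.73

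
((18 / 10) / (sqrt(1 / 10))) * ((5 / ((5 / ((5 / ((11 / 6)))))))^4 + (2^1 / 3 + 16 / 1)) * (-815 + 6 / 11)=-16997283570 * sqrt(10) / 161051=-333746.02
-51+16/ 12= -149/ 3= -49.67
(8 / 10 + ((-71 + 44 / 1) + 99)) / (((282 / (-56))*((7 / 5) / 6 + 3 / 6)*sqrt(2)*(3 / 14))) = -71344*sqrt(2) / 1551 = -65.05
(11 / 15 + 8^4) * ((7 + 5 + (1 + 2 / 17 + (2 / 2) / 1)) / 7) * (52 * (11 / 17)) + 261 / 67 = 37681297987 / 135541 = 278006.64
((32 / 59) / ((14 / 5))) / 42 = 40 / 8673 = 0.00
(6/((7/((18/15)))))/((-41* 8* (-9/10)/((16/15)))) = 16/4305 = 0.00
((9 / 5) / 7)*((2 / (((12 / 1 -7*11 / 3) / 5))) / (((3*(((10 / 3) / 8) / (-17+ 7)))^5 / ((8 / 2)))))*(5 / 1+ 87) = 651165696 / 287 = 2268870.02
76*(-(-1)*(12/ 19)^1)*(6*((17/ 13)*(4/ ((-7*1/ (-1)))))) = 19584/ 91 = 215.21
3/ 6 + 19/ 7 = 45/ 14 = 3.21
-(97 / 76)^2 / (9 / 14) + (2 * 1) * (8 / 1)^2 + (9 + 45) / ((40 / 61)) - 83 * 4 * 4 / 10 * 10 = -1120.18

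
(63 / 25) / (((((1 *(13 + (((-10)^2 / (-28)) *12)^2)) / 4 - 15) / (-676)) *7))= -1192464 / 2192425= -0.54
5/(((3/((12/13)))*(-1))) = -20/13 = -1.54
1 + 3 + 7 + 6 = 17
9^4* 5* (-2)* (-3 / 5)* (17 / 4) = 334611 / 2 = 167305.50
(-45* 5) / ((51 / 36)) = -2700 / 17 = -158.82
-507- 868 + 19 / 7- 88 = -10222 / 7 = -1460.29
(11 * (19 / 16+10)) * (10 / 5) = 1969 / 8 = 246.12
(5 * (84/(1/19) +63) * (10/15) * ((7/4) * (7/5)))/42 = 3871/12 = 322.58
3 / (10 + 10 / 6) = 9 / 35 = 0.26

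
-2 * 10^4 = -20000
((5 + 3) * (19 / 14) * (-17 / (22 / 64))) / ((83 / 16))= -103.51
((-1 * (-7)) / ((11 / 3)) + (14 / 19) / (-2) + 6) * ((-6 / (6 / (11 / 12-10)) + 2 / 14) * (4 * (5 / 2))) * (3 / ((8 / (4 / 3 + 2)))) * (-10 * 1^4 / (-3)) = 38168750 / 13167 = 2898.82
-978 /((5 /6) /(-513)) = 3010284 /5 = 602056.80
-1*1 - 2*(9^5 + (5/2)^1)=-118104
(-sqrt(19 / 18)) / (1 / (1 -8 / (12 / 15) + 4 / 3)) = 23 * sqrt(38) / 18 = 7.88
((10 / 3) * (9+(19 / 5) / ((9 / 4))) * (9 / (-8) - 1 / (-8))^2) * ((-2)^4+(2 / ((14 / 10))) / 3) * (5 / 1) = 1664260 / 567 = 2935.20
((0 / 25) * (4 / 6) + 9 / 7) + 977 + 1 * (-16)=962.29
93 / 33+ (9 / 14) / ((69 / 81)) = 12655 / 3542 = 3.57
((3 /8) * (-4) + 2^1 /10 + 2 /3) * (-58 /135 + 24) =-30229 /2025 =-14.93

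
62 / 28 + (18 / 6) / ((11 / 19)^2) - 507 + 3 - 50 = -919563 / 1694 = -542.84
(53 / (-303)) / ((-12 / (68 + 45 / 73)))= 265477 / 265428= 1.00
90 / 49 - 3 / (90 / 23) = 1573 / 1470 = 1.07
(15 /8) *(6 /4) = 2.81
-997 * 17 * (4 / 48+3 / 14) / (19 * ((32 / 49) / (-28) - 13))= 20762525 / 1018476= 20.39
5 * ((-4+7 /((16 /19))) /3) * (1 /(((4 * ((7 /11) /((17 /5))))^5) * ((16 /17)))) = 32.47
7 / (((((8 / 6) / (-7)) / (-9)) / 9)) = 11907 / 4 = 2976.75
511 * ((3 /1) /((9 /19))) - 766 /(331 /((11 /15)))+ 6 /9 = 16063279 /4965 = 3235.30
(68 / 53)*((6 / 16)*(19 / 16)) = 969 / 1696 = 0.57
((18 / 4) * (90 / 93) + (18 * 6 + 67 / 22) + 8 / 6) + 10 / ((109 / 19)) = 26421973 / 223014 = 118.48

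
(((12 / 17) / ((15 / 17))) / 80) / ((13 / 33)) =33 / 1300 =0.03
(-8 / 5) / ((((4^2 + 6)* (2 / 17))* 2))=-17 / 55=-0.31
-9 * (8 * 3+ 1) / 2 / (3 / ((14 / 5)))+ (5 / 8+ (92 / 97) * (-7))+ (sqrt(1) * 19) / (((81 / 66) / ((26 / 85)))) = -189273797 / 1780920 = -106.28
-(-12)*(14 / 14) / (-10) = -1.20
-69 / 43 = -1.60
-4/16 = -1/4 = -0.25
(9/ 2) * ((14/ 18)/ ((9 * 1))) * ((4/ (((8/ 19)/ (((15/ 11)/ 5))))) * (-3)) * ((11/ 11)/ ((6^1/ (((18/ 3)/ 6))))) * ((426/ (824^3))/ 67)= -0.00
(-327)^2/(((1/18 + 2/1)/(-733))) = -1410821226/37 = -38130303.41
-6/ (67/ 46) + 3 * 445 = 89169/ 67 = 1330.88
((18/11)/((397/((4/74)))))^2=1296/26107773241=0.00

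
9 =9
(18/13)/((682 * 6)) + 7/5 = 62077/44330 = 1.40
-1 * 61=-61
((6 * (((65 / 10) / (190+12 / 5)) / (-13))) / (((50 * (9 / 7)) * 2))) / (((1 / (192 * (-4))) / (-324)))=-72576 / 2405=-30.18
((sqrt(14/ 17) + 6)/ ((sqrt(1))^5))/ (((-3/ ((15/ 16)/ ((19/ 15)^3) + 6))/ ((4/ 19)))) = -709089/ 260642-236363 * sqrt(238)/ 8861828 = -3.13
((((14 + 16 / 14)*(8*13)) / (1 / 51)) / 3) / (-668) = -46852 / 1169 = -40.08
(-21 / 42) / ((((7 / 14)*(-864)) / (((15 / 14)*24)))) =5 / 168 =0.03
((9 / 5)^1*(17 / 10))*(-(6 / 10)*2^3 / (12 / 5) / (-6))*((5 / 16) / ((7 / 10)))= 51 / 112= 0.46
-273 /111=-91 /37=-2.46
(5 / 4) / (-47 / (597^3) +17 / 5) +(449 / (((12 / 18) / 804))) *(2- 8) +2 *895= -46982637089639051 / 14468778824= -3247173.63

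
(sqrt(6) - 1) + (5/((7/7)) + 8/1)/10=3/10 + sqrt(6)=2.75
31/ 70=0.44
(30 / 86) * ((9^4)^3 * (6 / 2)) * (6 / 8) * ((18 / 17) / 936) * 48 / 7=114383962274805 / 66521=1719516577.84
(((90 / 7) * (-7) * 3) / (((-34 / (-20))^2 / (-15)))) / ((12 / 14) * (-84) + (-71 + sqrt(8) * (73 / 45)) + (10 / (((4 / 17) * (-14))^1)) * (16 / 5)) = -6136995375000 / 668168594473-130381650000 * sqrt(2) / 668168594473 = -9.46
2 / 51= 0.04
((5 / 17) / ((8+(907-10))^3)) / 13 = 1 / 32761819025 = 0.00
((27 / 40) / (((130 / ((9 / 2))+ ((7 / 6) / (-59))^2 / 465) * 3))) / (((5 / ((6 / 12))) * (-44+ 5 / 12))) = -78667119 / 4402121462135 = -0.00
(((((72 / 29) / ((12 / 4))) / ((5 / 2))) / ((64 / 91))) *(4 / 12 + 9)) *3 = 1911 / 145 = 13.18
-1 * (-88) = 88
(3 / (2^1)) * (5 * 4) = 30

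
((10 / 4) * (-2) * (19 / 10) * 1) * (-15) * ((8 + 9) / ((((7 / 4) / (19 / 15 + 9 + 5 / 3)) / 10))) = 1156340 / 7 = 165191.43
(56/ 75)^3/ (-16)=-10976/ 421875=-0.03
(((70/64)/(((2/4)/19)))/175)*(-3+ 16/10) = -133/400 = -0.33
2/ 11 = 0.18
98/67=1.46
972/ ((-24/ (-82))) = 3321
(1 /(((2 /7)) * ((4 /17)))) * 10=595 /4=148.75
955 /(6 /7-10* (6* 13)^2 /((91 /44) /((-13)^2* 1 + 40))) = -955 /6148182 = -0.00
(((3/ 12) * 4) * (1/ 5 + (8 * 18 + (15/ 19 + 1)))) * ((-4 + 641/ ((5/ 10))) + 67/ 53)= 186759.10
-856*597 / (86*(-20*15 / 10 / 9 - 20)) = 383274 / 1505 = 254.67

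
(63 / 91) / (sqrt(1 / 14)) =9 * sqrt(14) / 13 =2.59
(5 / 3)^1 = 5 / 3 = 1.67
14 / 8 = 7 / 4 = 1.75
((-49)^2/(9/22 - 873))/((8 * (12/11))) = -290521/921456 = -0.32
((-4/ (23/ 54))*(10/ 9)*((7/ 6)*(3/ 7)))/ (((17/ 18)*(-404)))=540/ 39491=0.01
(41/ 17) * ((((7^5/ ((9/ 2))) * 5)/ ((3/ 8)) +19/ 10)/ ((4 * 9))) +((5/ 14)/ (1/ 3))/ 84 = 6753336073/ 2024190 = 3336.32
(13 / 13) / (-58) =-0.02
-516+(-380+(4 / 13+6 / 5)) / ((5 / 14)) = -512128 / 325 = -1575.78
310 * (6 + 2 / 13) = 24800 / 13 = 1907.69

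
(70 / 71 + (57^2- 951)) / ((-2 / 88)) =-7182032 / 71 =-101155.38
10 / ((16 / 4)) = 5 / 2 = 2.50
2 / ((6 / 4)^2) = 8 / 9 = 0.89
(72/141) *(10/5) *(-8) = -384/47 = -8.17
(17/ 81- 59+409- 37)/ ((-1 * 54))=-12685/ 2187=-5.80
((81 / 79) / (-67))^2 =6561 / 28015849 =0.00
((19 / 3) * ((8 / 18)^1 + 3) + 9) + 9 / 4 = 3571 / 108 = 33.06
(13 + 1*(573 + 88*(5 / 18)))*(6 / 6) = 5494 / 9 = 610.44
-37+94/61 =-2163/61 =-35.46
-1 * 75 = -75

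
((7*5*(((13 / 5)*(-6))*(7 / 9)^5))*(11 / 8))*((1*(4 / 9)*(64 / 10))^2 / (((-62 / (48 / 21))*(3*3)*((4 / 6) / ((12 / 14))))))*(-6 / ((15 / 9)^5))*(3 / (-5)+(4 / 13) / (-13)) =2.65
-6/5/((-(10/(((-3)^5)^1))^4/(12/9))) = 557885.50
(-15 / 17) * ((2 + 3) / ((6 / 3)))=-75 / 34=-2.21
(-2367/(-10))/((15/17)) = 13413/50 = 268.26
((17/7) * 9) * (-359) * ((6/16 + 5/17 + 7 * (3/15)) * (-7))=4546017/40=113650.42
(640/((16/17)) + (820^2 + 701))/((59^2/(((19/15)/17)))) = 12801839/887655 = 14.42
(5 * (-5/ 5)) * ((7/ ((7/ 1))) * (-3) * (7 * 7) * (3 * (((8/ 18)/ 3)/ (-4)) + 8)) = 17395/ 3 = 5798.33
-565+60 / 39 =-7325 / 13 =-563.46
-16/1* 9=-144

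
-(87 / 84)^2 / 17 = -841 / 13328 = -0.06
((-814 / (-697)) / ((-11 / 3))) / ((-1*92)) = 0.00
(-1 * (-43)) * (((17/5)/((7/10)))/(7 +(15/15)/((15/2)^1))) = 21930/749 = 29.28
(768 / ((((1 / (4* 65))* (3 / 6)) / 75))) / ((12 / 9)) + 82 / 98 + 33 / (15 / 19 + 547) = 11456460745451 / 509992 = 22464000.90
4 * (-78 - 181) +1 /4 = -4143 /4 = -1035.75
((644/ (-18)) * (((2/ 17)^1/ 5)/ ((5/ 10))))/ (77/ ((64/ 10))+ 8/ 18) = -41216/ 305405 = -0.13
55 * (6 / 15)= 22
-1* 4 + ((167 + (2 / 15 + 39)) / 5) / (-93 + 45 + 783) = -217408 / 55125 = -3.94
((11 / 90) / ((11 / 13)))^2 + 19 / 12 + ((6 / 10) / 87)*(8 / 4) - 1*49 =-5565017 / 117450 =-47.38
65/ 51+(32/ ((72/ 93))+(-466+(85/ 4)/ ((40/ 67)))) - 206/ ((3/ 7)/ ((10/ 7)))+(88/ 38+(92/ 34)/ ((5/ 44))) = -54178083/ 51680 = -1048.34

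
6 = 6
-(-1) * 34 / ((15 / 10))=68 / 3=22.67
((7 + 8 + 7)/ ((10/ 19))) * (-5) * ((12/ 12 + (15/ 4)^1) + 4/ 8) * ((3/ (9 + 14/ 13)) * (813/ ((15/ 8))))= -92774682/ 655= -141640.74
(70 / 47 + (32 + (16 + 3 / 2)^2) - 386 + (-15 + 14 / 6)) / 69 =-1445 / 1692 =-0.85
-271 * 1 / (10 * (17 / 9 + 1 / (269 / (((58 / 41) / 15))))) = -14.34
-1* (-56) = 56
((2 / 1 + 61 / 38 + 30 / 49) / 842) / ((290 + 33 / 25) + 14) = 196325 / 11967047932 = 0.00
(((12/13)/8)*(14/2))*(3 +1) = 42/13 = 3.23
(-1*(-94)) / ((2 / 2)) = 94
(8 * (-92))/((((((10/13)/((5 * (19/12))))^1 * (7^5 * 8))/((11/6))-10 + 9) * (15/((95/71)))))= -37994528/4123455711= -0.01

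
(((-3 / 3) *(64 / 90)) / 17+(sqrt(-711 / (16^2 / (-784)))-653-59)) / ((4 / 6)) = -272356 / 255+63 *sqrt(79) / 8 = -998.07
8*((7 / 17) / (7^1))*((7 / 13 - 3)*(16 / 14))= -2048 / 1547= -1.32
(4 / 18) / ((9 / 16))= 32 / 81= 0.40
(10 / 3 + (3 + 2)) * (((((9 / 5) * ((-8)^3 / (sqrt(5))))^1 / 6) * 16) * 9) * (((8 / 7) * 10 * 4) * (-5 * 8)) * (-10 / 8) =-589824000 * sqrt(5) / 7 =-188412365.54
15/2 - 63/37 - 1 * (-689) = 51415/74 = 694.80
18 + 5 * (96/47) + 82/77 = 105956/3619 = 29.28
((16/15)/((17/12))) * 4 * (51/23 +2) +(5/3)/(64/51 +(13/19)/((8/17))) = 23769816/1784915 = 13.32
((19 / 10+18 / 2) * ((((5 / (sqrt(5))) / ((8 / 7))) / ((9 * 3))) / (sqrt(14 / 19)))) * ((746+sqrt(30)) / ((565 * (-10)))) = 109 * sqrt(1330) * (-746 - sqrt(30)) / 24408000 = -0.12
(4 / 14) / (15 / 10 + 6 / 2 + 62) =4 / 931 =0.00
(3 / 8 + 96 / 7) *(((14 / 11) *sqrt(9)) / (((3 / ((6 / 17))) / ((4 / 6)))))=789 / 187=4.22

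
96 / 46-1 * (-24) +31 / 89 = 26.44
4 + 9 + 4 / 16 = 53 / 4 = 13.25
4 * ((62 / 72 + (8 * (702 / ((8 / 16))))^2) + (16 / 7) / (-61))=1939298083189 / 3843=504631299.29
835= 835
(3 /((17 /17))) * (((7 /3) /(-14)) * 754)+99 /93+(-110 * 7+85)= -32889 /31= -1060.94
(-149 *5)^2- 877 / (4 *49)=108784023 / 196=555020.53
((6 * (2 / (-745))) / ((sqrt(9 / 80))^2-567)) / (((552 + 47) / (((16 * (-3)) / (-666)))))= 512 / 149762017737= 0.00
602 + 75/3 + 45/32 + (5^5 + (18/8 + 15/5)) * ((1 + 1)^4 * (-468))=-750037875/32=-23438683.59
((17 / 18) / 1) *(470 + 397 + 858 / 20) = 17187 / 20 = 859.35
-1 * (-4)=4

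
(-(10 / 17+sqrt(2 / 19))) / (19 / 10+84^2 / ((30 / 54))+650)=-100 / 2269959- 10 * sqrt(38) / 2537013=-0.00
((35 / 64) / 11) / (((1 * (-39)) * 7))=-5 / 27456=-0.00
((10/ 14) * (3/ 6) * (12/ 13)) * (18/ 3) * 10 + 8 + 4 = 2892/ 91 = 31.78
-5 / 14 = -0.36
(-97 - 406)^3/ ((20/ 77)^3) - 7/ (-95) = -1103899995654729/ 152000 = -7262499971.41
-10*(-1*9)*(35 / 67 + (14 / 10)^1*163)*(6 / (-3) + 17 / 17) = -1379196 / 67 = -20585.01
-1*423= -423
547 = 547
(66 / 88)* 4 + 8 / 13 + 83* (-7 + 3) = -4269 / 13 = -328.38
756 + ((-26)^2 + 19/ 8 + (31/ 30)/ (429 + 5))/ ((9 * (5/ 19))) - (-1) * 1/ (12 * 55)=433441363/ 415800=1042.43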